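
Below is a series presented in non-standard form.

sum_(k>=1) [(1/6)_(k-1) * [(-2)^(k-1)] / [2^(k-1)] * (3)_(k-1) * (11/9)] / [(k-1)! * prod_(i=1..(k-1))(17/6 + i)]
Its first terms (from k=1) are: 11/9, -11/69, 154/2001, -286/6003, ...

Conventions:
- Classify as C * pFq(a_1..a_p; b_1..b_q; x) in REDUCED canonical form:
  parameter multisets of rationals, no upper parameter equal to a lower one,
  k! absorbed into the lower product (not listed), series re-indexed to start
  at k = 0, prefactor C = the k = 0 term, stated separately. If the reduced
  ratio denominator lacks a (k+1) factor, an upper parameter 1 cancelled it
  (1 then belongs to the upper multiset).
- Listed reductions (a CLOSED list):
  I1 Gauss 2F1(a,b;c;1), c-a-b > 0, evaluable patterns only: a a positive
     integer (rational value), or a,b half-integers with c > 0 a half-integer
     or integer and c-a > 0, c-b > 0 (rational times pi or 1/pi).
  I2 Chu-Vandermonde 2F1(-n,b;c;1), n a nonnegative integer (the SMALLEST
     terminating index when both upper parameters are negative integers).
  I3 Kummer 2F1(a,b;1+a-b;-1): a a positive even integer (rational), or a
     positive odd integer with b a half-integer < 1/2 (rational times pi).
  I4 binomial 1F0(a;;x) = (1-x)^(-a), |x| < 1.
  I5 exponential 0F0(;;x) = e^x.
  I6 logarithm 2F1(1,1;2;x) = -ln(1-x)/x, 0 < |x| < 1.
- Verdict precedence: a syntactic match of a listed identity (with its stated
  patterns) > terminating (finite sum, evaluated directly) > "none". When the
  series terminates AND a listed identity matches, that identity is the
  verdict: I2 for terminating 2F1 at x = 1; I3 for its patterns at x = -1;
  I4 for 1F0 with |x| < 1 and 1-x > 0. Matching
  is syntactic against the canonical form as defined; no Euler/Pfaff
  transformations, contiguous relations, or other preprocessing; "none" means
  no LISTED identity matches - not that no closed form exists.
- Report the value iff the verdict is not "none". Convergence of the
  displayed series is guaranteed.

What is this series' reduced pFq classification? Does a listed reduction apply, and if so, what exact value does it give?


The series (x = -1) is 2F1: upper {1/6, 3}, lower {23/6}, prefactor 11/9. Verdict: none (x = -1): each listed identity misses the multisets {1/6, 3} ; {23/6}.

First insight: x = (-1) and the lower running product (prefactor 11/9) is a rising factorial.
Term ratio: r(k) = (-1) * (k+1/6) (k+3) / [(k+23/6) (k+1)] - poly over poly, x = (-1) from leading terms; C = 11/9 at k = 0.


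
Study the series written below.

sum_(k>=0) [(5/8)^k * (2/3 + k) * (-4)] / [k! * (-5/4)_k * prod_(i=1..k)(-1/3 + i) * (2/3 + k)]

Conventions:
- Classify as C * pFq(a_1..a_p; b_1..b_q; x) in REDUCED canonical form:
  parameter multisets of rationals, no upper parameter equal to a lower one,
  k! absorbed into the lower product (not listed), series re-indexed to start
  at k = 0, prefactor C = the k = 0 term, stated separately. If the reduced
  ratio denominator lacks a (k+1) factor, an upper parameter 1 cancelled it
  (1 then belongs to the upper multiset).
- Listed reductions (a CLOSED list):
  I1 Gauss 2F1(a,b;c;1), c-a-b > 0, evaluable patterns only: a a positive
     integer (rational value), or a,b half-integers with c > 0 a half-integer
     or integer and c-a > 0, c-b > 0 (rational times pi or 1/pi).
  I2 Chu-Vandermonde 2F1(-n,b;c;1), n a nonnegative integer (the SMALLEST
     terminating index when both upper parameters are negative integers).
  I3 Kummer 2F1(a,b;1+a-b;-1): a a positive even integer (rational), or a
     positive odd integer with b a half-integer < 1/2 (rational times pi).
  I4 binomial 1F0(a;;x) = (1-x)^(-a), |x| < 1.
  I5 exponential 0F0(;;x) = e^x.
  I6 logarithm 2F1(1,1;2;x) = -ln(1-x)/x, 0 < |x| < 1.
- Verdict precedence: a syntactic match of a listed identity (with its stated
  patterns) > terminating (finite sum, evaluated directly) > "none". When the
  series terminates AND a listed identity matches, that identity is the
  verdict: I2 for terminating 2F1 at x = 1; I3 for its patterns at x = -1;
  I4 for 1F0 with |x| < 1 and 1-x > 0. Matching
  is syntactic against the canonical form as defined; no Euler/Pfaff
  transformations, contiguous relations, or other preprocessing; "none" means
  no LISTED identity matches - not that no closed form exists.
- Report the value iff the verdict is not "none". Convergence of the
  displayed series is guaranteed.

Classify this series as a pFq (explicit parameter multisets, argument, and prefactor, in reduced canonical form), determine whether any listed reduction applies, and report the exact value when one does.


x = 5/8 here; the reduced form reads 0F2, upper {-}, lower {-5/4, 2/3}, C = -4. Verdict: none. Every listed pattern misses the 0F2 form at 5/8, upper {-}.

Key step: with t_0 = -4, the lower running product (C = -4) is a rising factorial.
Adjacent-term ratio: r(k) = (5/8) * 1 / [(k-5/4) (k+2/3) (k+1)] - rational; roots negated = parameters, x = (5/8), C = -4.


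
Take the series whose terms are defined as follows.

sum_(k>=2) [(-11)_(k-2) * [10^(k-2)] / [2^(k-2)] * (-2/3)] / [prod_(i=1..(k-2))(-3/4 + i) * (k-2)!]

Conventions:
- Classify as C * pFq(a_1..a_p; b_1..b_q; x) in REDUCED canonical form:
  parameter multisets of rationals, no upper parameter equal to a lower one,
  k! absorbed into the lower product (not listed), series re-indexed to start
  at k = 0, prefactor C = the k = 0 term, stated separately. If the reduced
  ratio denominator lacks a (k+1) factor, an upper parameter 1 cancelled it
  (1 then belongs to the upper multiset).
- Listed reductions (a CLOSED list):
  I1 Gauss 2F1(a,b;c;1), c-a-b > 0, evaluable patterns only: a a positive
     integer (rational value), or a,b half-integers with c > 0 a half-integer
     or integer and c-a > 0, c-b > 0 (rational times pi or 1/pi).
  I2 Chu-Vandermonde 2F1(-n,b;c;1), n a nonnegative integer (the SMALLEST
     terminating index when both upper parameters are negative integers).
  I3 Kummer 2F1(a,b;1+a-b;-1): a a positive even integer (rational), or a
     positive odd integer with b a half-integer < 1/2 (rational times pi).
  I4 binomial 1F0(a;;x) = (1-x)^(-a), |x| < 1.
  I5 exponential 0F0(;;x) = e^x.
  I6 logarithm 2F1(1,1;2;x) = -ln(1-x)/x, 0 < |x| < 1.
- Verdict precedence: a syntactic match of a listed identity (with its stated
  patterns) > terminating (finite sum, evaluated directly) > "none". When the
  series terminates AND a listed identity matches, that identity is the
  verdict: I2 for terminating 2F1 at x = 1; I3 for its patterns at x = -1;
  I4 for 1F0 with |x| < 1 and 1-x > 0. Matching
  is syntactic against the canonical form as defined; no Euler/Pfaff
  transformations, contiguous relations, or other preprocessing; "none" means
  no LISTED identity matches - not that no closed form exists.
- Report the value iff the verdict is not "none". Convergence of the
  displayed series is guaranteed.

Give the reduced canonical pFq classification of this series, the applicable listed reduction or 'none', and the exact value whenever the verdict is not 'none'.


x = 5 here; the reduced form reads 1F1, upper {-11}, lower {1/4}, C = -2/3. Verdict: terminating (-11 upstairs). 12 nonzero terms in all; added directly. Sum: 4031236055318/181916818083.

Structural cue: from the first term -2/3: the lower running product (C = -2/3, x = 5) is a rising factorial.
Ratio: r(k) = 5 * (k-11) / [(k+1/4) (k+1)] ; factor over Q: parameters, x = 5, and C = -2/3.


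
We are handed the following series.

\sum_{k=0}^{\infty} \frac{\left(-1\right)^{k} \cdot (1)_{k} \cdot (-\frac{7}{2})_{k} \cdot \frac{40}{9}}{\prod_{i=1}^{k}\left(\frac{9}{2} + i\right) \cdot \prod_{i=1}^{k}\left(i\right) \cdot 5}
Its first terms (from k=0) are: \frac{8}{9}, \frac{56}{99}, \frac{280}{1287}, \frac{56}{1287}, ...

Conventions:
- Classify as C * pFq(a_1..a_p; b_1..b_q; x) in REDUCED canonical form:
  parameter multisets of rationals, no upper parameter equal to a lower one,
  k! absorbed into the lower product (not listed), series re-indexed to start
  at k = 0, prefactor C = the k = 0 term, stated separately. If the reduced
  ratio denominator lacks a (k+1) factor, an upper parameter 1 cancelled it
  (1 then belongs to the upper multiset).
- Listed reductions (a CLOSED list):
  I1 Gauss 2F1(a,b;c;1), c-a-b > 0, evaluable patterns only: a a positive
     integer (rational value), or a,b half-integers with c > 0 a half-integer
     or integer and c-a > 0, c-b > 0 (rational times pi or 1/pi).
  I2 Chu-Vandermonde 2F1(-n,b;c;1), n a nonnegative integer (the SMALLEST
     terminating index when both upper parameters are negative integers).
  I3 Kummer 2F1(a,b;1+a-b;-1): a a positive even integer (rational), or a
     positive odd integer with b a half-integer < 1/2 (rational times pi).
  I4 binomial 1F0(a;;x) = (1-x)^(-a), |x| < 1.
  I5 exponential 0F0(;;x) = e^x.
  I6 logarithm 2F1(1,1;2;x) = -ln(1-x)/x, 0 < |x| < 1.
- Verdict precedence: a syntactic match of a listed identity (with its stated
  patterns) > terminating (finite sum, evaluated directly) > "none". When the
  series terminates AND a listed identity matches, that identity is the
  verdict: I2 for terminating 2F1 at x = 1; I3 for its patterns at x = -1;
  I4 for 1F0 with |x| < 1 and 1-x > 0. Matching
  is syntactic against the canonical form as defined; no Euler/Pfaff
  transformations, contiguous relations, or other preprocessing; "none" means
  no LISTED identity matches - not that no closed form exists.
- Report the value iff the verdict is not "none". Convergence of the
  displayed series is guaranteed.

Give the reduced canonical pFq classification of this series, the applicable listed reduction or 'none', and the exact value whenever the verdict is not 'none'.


At argument -1: a 2F1 with upper {-\frac{7}{2}, 1}, lower {\frac{11}{2}}, scaled by C = \frac{8}{9}. Verdict: this is Kummer (I3) (x = -1; c = \frac{11}{2} equals 1+a-b for upper {-\frac{7}{2}, 1}: listed pattern). Exact value: \frac{35}{64} \cdot \pi.

Key step: x = -1 and the constant factors (C = 8/9) combine into one prefactor.
Ratio: r(k) = -1 * (k-\frac{7}{2}) (k+1) / [(k+\frac{11}{2}) (k+1)] ; factor over Q: parameters, x = -1, and C = \frac{8}{9}.


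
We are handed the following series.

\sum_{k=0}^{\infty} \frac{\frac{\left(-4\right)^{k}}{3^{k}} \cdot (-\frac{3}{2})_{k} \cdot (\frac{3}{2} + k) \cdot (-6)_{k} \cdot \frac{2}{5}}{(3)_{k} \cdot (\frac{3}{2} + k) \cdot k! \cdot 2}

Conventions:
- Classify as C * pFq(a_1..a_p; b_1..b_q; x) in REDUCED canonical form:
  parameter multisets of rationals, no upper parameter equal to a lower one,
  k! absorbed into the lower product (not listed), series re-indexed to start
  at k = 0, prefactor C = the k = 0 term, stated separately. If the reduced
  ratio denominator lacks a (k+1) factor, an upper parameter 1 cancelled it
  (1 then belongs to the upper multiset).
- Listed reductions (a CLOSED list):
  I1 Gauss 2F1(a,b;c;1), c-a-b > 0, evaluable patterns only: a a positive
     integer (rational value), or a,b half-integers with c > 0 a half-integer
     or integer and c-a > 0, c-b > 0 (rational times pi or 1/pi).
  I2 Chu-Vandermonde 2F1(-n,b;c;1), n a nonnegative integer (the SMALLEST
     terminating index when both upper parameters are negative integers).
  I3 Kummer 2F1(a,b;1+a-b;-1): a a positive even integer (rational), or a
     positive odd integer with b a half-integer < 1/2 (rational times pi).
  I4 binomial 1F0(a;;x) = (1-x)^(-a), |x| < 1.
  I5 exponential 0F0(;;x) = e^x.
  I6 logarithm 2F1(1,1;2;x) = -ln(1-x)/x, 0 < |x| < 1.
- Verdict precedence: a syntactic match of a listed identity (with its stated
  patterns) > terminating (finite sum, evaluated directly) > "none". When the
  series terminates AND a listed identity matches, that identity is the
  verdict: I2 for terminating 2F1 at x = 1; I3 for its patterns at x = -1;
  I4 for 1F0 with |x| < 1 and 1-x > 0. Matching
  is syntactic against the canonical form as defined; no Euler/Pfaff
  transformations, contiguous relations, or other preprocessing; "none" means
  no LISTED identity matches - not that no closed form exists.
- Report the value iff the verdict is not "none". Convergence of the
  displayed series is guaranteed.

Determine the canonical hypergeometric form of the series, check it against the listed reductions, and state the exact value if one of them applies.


Prefactor \frac{1}{5}, argument -\frac{4}{3}: 2F1 with upper {-6, -\frac{3}{2}} over lower {3}. Verdict: terminating - upper parameter -6 makes this a finite sum (last index 6), evaluated exactly. Its exact value is -\frac{967}{5103}.

The tell: with t_0 = \frac{1}{5}, the two geometric factors (C = 1/5, x = -4/3) combine into one argument.
Ratio: r(k) = -\frac{4}{3} * (k-6) (k-\frac{3}{2}) / [(k+3) (k+1)] - rational; roots negated = parameters, x = -\frac{4}{3}, C = \frac{1}{5}.


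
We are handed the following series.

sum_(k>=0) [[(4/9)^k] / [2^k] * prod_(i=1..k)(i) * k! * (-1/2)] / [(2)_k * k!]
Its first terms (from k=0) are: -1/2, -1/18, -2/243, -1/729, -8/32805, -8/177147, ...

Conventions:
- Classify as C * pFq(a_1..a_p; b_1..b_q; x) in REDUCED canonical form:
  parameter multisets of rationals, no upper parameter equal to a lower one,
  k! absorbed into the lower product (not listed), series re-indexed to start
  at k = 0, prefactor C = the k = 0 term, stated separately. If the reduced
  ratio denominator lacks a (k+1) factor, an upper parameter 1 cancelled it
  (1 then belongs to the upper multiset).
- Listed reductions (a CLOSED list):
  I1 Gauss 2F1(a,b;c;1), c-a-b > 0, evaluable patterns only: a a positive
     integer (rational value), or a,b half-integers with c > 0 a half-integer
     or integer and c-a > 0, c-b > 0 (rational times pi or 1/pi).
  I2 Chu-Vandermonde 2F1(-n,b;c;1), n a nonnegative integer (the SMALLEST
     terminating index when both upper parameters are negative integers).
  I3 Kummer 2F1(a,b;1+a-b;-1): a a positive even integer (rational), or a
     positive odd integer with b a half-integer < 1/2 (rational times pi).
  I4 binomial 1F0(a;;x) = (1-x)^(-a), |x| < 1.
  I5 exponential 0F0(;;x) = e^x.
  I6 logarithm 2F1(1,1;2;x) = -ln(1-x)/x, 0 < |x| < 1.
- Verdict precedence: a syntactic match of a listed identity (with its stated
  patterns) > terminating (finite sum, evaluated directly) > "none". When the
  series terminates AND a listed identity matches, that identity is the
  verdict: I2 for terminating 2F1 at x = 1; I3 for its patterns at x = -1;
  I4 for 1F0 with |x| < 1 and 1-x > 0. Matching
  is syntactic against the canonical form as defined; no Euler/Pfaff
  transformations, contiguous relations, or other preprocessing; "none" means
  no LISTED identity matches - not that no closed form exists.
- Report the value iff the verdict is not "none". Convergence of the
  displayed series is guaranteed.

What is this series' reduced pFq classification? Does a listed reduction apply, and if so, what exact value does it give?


At argument 2/9: a 2F1 with upper {1, 1}, lower {2}, scaled by C = -1/2. Verdict at x = 2/9: logarithm (I6) matches (the logarithm: parameters (1,1;2), x = 2/9). Sum: (9/4) * ln(7/9).

The tell: from the first term -1/2: the two k-th powers (C = -1/2, x = 2/9) combine into one argument.
Consecutive-term ratio: r(k) = (2/9) * (k+1) (k+1) / [(k+2) (k+1)] - poly over poly, x = (2/9) from leading terms; C = -1/2 at k = 0.


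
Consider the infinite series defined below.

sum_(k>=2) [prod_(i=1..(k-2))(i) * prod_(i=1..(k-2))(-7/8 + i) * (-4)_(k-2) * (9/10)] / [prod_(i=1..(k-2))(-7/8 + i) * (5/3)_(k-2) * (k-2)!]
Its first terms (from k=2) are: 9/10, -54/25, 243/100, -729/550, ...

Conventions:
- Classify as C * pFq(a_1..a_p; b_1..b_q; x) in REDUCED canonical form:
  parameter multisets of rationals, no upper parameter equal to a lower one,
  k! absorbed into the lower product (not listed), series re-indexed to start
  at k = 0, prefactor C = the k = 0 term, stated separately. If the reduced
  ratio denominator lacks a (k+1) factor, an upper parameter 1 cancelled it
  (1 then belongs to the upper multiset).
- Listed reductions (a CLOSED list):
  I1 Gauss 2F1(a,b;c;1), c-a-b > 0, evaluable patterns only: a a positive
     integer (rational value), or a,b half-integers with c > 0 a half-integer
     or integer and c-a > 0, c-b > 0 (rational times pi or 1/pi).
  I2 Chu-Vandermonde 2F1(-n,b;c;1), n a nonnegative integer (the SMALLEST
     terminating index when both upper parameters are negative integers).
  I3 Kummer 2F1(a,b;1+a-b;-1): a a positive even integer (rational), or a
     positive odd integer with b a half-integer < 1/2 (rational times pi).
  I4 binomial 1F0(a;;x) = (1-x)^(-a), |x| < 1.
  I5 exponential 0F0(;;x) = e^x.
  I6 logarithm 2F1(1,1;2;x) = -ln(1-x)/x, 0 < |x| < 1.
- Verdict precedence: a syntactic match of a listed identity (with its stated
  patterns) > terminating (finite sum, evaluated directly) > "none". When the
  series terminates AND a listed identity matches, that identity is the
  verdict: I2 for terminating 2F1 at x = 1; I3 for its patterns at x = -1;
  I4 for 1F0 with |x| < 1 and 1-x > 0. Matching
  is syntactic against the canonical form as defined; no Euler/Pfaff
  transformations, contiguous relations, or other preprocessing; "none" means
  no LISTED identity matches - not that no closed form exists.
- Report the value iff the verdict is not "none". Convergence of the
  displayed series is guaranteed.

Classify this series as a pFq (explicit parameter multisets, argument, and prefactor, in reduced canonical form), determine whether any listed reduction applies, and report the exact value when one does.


Prefactor 9/10, argument 1: 2F1 with upper {-4, 1} over lower {5/3}. Verdict: this is Chu-Vandermonde (I2) (terminating 2F1 at x = 1 with n = 4, b = 1, c = 5/3). Sum: 9/70.

The tell: t_0 being 9/10, the running product (C = 9/10, x = 1) telescopes to a rising factorial.
Adjacent-term ratio: r(k) = 1 * (k-4) (k+1) / [(k+5/3) (k+1)] ; factor over Q: parameters, x = 1, and C = 9/10.


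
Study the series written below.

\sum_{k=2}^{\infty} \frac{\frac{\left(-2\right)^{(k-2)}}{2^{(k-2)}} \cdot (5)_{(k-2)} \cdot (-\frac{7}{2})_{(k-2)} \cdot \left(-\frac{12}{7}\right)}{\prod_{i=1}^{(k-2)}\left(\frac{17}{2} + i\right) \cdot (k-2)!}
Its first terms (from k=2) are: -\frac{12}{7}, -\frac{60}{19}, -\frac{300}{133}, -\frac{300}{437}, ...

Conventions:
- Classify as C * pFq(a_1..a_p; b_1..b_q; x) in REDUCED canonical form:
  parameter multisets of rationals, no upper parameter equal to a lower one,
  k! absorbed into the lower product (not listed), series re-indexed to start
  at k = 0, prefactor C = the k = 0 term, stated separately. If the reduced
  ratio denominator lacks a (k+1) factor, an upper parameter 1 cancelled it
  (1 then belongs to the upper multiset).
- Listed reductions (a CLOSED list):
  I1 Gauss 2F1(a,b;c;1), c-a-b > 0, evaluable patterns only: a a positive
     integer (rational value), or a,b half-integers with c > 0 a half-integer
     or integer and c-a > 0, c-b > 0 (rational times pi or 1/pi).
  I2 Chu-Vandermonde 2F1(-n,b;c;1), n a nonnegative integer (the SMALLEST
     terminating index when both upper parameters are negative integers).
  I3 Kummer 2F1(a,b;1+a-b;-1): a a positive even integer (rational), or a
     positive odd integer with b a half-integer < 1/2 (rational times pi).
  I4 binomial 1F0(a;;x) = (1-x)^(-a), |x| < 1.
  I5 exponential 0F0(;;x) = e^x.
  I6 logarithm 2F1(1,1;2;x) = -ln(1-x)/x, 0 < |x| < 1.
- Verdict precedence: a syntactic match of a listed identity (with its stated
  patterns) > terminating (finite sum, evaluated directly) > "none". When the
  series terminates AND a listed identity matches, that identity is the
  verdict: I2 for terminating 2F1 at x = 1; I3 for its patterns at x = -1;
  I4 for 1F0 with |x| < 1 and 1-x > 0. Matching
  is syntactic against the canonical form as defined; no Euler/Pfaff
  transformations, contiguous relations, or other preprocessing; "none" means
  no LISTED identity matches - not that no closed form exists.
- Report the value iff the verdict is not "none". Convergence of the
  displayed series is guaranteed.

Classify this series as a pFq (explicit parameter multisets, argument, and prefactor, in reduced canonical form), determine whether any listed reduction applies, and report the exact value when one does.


Key step: x = -1 and the two k-th powers (C = -12/7, x = -1) combine into one argument.
Term ratio: r(k) = -1 * (k-\frac{7}{2}) (k+5) / [(k+\frac{19}{2}) (k+1)] - poly over poly, x = -1 from leading terms; C = -\frac{12}{7} at k = 0.

At argument -1: a 2F1 with upper {-\frac{7}{2}, 5}, lower {\frac{19}{2}}, scaled by C = -\frac{12}{7}. Verdict: the Kummer evaluation I3 applies (x = -1; c = \frac{19}{2} equals 1+a-b for upper {-\frac{7}{2}, 5}: listed pattern). Hence: \left(-\frac{328185}{131072}\right) \cdot \pi.


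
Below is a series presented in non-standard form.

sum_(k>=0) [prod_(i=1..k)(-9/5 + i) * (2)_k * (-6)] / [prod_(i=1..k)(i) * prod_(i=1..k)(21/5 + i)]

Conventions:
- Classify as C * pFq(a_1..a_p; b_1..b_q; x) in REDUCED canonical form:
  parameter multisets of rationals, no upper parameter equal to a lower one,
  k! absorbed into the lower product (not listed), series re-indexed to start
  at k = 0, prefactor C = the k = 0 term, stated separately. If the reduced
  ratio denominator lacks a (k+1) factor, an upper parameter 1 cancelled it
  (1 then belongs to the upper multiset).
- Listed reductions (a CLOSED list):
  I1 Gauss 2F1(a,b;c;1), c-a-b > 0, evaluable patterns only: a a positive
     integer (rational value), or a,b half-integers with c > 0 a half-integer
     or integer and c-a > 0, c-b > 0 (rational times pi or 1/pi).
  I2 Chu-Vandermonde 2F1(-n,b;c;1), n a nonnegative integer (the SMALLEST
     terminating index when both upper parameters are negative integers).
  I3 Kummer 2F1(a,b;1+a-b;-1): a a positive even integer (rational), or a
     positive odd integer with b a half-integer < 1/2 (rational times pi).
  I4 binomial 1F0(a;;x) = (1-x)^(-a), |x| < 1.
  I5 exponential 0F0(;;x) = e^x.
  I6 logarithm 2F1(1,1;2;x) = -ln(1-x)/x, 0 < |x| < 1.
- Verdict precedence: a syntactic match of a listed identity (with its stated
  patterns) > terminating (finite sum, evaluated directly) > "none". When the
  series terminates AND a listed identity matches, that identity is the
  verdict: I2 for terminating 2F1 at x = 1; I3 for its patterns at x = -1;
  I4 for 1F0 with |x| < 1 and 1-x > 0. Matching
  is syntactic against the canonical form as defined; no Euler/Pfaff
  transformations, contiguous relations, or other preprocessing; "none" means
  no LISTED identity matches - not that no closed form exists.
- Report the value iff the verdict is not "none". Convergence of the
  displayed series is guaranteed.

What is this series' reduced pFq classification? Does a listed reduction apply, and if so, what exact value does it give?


First insight: x = 1 and the running product (C = -6) telescopes to a rising factorial.
Consecutive-term ratio: r(k) = 1 * (k-4/5) (k+2) / [(k+26/5) (k+1)] - rational; roots negated = parameters, x = 1, C = -6.

With C = -6: the canonical form is 2F1(-4/5, 2; 26/5; 1). Verdict: Gauss (I1, integer-parameter pattern) applies (x = 1: the Gamma ratio telescopes since c-a-b = 4 > 0 and a = 2 in Z>0). Sum: -504/125.


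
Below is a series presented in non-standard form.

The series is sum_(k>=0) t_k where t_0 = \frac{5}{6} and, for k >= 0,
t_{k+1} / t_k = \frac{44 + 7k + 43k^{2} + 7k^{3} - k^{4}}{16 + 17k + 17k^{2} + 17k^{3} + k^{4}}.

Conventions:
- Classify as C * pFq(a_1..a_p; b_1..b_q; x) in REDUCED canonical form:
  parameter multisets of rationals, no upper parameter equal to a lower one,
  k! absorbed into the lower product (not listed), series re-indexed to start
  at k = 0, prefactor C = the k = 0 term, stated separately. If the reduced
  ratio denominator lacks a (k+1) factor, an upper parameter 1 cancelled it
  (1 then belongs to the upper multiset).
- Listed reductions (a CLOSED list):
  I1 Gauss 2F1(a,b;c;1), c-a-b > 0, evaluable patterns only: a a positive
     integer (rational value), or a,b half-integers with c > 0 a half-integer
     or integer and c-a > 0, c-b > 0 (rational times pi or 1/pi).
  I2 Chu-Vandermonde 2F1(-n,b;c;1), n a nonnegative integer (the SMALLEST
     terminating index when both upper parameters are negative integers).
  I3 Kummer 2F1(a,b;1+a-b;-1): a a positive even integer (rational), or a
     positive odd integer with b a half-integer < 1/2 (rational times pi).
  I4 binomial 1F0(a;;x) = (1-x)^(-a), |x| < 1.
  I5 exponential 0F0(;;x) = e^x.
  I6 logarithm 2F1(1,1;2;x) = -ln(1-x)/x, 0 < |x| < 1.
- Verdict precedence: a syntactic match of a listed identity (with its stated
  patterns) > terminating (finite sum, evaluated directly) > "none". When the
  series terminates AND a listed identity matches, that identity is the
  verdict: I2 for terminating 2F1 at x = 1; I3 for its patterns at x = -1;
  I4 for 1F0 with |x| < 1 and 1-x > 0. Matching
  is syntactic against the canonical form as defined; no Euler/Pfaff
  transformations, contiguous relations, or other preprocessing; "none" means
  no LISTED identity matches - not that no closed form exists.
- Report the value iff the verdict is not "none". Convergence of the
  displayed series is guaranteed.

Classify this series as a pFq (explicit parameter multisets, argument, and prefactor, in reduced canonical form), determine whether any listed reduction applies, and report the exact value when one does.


Classification (C = \frac{5}{6}): 2F1 with upper {-11, 4}, lower {16}, argument x = -1. Verdict: this is the Kummer evaluation I3 (x = -1; c = 16 equals 1+a-b for upper {-11, 4}: listed pattern). Value: \frac{175}{12}.

Key observation: t_0 = \frac{5}{6} here, and roots of the ratio polynomials (C = 5/6, x = -1) are the negated parameters.
Term ratio: r(k) = -1 * (k-11) (k+4) / [(k+16) (k+1)] - rational in k, leading ratio -1; with t_0 = \frac{5}{6}, classification follows.


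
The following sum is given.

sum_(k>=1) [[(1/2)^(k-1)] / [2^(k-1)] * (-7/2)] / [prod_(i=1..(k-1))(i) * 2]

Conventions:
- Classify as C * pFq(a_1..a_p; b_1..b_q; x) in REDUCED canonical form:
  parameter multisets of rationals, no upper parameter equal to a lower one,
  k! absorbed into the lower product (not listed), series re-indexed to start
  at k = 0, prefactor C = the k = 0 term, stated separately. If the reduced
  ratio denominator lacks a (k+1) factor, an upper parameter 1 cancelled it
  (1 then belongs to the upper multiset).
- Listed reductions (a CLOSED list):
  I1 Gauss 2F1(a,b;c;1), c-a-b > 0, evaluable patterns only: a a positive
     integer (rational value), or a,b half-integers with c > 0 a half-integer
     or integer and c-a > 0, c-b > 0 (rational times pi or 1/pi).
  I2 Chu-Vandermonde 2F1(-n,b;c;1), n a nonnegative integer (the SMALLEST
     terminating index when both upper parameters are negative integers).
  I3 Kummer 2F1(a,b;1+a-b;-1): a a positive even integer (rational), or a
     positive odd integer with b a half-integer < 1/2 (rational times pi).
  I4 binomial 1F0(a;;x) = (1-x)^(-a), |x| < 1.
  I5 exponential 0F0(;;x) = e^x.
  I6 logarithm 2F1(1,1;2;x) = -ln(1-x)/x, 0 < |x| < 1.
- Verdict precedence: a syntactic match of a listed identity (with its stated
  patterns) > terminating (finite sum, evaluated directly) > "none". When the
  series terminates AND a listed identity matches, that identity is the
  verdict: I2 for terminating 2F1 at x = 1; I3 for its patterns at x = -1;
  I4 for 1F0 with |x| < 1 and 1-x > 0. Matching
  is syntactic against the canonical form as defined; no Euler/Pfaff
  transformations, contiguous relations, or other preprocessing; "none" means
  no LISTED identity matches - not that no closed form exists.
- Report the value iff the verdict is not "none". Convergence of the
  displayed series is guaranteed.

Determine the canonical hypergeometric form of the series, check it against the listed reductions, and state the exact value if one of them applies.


x = 1/4 here; the reduced form reads 0F0, upper {-}, lower {-}, C = -7/4. Verdict: the I5 exponential reduction applies (the 0F0 exponential series at x = 1/4). Sum: (-7/4) * e^(1/4).

Structural cue: t_0 being -7/4, the constant factors (prefactor -7/4) combine into one prefactor.
Step ratio: r(k) = (1/4) * 1 / [(k+1)] - rational in k, leading ratio (1/4); with t_0 = -7/4, classification follows.


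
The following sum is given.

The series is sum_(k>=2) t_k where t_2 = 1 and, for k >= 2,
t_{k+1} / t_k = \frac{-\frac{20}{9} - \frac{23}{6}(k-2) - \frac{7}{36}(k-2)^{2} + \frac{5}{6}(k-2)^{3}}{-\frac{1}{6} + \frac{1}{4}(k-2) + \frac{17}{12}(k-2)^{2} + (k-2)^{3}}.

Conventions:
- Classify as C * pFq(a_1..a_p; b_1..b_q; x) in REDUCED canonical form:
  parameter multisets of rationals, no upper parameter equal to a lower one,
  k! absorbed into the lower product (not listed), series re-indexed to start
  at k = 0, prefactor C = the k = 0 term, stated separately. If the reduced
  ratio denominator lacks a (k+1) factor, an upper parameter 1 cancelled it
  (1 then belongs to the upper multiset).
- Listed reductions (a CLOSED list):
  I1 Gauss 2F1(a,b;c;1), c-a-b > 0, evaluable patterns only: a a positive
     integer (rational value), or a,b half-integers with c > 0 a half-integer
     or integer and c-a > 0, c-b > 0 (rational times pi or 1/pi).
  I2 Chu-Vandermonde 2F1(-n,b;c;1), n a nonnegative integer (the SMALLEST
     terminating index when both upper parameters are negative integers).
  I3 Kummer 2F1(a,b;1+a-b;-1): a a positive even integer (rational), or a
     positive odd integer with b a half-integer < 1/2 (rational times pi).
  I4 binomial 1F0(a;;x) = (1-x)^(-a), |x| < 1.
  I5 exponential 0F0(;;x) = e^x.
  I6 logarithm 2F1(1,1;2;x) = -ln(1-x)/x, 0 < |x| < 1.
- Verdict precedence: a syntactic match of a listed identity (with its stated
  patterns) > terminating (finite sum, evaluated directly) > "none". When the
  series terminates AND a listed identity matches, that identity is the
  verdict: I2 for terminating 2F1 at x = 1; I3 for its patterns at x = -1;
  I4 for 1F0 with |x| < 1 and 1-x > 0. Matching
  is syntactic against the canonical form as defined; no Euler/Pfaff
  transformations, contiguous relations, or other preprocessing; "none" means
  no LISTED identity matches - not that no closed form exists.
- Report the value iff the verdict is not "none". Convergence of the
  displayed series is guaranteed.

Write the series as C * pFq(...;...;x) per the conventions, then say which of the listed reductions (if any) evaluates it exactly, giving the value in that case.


x = \frac{5}{6} here; the reduced form reads 2F1, upper {-\frac{5}{2}, \frac{8}{5}}, lower {-\frac{1}{4}}, C = 1. Verdict: none - this 2F1 at x = \frac{5}{6} matches no listed pattern, and upper {-\frac{5}{2}, \frac{8}{5}} holds no stopper.

First insight: t_0 being 1, factor the ratio over Q (C = 1, x = 5/6): negated roots = parameters.
Step ratio: r(k) = \frac{5}{6} * (k-\frac{5}{2}) (k+\frac{8}{5}) / [(k-\frac{1}{4}) (k+1)] ; factor over Q: parameters, x = \frac{5}{6}, and C = 1.


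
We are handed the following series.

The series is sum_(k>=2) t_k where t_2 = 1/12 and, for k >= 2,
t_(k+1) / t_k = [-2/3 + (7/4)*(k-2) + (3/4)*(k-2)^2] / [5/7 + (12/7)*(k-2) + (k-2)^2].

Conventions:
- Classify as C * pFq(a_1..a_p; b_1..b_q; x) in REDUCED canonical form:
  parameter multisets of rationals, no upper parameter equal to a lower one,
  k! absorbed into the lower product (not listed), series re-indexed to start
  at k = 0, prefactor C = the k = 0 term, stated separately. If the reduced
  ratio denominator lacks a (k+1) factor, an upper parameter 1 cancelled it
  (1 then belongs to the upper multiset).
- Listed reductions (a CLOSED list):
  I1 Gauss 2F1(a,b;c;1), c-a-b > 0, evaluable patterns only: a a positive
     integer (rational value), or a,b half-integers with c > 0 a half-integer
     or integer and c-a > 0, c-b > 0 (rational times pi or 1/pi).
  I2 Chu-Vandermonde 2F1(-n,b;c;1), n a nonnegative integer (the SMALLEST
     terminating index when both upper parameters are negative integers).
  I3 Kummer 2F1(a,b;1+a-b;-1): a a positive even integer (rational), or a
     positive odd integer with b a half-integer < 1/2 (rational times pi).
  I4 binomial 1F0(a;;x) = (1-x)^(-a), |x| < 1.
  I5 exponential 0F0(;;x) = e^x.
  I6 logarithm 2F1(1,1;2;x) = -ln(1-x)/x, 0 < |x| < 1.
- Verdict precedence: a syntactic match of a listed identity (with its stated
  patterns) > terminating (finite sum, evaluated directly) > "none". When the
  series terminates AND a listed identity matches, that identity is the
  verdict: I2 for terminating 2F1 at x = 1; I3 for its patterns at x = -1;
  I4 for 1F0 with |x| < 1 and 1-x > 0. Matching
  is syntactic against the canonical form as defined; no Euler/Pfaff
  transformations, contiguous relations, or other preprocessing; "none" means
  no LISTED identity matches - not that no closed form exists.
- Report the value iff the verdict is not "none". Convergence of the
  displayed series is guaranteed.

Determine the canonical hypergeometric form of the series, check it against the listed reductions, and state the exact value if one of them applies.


At argument 3/4: a 2F1 with upper {-1/3, 8/3}, lower {5/7}, scaled by C = 1/12. Verdict: none - this 2F1 at x = 3/4 matches no listed pattern, and upper {-1/3, 8/3} holds no stopper.

First insight: from the first term 1/12: factor the ratio over Q (prefactor 1/12): negated roots = parameters.
Consecutive-term ratio: r(k) = (3/4) * (k-1/3) (k+8/3) / [(k+5/7) (k+1)] - rational; roots negated = parameters, x = (3/4), C = 1/12.


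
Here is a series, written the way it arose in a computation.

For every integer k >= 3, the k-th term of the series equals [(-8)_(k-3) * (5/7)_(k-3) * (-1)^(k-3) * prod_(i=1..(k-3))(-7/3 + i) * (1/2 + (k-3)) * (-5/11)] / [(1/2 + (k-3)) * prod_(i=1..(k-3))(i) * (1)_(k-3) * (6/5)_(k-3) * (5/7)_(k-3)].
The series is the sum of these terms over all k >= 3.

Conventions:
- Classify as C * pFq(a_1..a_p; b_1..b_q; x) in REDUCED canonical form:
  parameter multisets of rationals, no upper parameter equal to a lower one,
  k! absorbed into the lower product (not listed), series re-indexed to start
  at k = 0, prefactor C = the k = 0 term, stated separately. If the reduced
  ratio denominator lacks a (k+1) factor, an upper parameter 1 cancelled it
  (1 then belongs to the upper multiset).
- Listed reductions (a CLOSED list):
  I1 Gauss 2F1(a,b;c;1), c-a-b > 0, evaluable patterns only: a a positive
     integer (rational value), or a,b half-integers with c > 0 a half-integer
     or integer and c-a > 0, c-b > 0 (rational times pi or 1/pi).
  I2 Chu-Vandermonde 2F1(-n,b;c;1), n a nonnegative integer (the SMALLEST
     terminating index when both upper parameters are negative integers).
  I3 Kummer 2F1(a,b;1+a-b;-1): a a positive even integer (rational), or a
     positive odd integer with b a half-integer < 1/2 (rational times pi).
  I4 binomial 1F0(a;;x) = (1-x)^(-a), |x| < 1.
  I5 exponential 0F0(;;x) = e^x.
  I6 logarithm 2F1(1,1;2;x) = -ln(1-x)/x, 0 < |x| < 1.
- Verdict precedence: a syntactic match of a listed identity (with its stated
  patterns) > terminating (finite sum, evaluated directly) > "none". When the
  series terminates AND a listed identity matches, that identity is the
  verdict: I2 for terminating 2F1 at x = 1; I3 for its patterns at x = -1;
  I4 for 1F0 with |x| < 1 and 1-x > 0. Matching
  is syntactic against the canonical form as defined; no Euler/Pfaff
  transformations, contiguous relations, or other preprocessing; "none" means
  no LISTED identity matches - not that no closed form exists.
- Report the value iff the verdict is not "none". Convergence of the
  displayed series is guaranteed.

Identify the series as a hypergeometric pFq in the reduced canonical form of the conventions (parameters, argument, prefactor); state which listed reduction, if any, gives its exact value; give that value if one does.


Reduced: x = -1, 2F2, upper = {-8, -4/3}, lower = {1, 6/5}, C = -5/11. Verdict: terminating - the sum ends at index 8 because -8 is a negative integer; exact evaluation follows. Exact value: 40195998003623305/17136015431318784.

Key observation: t_0 being -5/11, the factor k + 1/2 cancels (top and bottom), leaving C = -5/11.
Adjacent-term ratio: r(k) = (-1) * (k-8) (k-4/3) / [(k+1) (k+6/5) (k+1)] - poly over poly, x = (-1) from leading terms; C = -5/11 at k = 0.


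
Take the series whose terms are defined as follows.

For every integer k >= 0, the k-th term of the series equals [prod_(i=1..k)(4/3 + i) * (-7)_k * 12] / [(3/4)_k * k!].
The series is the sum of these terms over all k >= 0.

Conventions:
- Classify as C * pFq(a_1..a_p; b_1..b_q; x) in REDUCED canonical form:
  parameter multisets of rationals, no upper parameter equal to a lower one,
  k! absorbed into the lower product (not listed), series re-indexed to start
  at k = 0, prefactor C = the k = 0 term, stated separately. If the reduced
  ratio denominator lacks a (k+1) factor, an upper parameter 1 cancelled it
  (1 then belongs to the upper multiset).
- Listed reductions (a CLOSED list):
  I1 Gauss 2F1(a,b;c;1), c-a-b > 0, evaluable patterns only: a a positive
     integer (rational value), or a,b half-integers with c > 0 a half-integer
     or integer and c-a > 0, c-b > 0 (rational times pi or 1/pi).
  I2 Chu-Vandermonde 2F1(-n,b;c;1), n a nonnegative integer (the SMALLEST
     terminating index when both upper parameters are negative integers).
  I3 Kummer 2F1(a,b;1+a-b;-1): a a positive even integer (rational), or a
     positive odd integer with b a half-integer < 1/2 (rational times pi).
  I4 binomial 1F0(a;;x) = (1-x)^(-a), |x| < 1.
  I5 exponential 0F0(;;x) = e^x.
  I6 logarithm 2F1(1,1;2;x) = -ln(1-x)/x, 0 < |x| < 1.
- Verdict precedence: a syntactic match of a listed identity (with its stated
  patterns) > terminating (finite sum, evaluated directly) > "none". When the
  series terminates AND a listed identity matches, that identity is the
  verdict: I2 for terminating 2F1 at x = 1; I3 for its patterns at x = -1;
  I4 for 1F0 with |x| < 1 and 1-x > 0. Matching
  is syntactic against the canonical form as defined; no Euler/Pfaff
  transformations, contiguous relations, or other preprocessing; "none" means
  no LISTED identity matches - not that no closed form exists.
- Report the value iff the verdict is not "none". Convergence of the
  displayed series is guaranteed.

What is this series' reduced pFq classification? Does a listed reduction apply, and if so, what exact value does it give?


First insight: t_0 being 12, the running product (C = 12) telescopes to a rising factorial.
Adjacent-term ratio: r(k) = 1 * (k-7) (k+7/3) / [(k+3/4) (k+1)] - rational in k, leading ratio 1; with t_0 = 12, classification follows.

Reduced: x = 1, 2F1, upper = {-7, 7/3}, lower = {3/4}, C = 12. Verdict: Chu-Vandermonde (I2) matches (terminating 2F1 at x = 1 with n = 7, b = 7/3, c = 3/4). Exact value: 4285156/44818191.


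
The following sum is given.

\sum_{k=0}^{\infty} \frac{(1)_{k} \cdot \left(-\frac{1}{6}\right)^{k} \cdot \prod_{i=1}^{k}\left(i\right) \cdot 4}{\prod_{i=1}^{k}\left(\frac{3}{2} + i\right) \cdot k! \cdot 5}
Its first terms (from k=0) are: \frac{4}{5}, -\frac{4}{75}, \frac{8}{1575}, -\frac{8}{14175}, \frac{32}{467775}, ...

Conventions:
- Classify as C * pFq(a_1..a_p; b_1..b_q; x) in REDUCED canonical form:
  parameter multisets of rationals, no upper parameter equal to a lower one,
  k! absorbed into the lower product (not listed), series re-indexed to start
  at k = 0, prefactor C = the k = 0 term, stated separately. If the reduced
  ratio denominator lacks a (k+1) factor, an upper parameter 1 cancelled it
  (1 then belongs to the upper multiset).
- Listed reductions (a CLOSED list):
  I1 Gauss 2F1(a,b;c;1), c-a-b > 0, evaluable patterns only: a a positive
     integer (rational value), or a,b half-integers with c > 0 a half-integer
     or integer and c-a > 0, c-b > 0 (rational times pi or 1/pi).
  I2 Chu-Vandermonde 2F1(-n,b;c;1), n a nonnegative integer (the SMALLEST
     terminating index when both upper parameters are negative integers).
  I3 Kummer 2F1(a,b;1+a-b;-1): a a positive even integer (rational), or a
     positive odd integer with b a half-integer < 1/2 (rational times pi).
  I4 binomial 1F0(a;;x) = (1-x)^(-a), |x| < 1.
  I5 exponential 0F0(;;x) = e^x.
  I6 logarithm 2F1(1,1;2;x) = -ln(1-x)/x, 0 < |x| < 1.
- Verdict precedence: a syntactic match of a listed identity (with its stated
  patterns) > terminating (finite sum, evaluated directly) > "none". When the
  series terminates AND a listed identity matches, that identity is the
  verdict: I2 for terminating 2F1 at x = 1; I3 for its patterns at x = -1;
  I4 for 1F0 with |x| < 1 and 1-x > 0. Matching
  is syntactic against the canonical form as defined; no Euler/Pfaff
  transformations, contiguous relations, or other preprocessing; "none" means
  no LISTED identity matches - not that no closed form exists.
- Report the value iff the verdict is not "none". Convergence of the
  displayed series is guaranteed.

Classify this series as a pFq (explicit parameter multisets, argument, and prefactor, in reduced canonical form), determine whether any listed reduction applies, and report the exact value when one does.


The series (x = -\frac{1}{6}) is 2F1: upper {1, 1}, lower {\frac{5}{2}}, prefactor \frac{4}{5}. Verdict: none (x = -\frac{1}{6}): each listed identity misses the multisets {1, 1} ; {\frac{5}{2}}.

First insight: from the first term \frac{4}{5}: the running product (C = 4/5, x = -1/6) telescopes to a rising factorial.
Step ratio: r(k) = -\frac{1}{6} * (k+1) (k+1) / [(k+\frac{5}{2}) (k+1)] - rational in k. x = -\frac{1}{6}; t_0 = \frac{4}{5}; negate the roots.
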